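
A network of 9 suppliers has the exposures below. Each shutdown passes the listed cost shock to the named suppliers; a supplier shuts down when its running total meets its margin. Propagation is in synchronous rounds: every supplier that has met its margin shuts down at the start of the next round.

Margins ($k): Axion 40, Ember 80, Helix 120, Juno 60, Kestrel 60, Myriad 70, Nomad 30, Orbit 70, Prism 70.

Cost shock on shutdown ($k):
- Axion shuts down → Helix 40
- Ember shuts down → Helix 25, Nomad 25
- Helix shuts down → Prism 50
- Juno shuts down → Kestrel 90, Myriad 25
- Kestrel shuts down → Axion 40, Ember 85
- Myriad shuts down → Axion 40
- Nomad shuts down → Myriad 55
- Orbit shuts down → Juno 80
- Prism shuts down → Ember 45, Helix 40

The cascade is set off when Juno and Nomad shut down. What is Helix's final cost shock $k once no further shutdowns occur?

65

Round 1 — Juno, Nomad shut down (initial).
  Kestrel: +90 → 90 ≥ 60
  Myriad: +25+55 → 80 ≥ 70
Round 2 — Kestrel, Myriad shut down.
  Axion: +40+40 → 80 ≥ 40
  Ember: +85 → 85 ≥ 80
Round 3 — Axion, Ember shut down.
  Helix: +40+25 → 65 < 120
No further shutdowns.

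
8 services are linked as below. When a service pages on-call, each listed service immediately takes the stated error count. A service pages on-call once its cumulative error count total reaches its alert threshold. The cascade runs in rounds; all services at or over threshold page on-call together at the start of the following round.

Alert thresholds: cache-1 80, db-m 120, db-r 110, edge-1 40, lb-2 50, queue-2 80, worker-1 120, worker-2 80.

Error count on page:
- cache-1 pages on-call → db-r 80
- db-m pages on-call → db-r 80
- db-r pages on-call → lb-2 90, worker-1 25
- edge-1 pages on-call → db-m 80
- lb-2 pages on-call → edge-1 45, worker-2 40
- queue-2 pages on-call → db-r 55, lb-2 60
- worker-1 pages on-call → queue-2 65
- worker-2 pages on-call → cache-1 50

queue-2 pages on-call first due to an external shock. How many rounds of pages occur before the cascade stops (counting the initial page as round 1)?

3

Round 1 — queue-2 pages on-call (initial).
  db-r: +55 → 55 < 110
  lb-2: +60 → 60 ≥ 50
Round 2 — lb-2 pages on-call.
  edge-1: +45 → 45 ≥ 40
  worker-2: +40 → 40 < 80
Round 3 — edge-1 pages on-call.
  db-m: +80 → 80 < 120
No further pages.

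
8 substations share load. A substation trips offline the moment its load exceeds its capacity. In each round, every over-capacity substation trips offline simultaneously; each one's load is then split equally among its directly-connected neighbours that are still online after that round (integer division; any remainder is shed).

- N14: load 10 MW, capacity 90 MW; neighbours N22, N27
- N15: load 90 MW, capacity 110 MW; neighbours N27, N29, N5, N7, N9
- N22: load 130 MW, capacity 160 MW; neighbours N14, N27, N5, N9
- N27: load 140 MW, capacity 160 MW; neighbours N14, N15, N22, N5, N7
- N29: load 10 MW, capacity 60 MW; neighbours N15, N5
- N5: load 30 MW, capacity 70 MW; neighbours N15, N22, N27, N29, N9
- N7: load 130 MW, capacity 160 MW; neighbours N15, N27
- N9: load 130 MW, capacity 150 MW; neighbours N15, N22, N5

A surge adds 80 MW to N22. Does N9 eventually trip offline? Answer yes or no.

Round 1 — N22 at 210 > 160. N22 trips offline.
  N22 sheds 210 MW to N14, N27, N5, N9: 52 each (2 lost).
    N14: 10+52 = 62 ≤ 90
    N27: 140+52 = 192 > 160
    N5: 30+52 = 82 > 70
    N9: 130+52 = 182 > 150
Round 2 — N27, N5, N9 trip offline.
  N27 sheds 192 MW to N14, N15, N7: 64 each.
    N14: 62+64 = 126 > 90
    N15: 90+64 = 154 > 110
    N7: 130+64 = 194 > 160
  N5 sheds 82 MW to N15, N29: 41 each.
    N15: 154+41 = 195 > 110
    N29: 10+41 = 51 ≤ 60
  N9 sheds 182 MW to N15: 182 each.
    N15: 195+182 = 377 > 110
Round 3 — N14, N15, N7 trip offline.
  N14 sheds 126 MW: no online neighbours, lost.
  N15 sheds 377 MW to N29: 377 each.
    N29: 51+377 = 428 > 60
  N7 sheds 194 MW: no online neighbours, lost.
Round 4 — N29 trips offline.
  N29 sheds 428 MW: no online neighbours, lost.
No further trips.

yes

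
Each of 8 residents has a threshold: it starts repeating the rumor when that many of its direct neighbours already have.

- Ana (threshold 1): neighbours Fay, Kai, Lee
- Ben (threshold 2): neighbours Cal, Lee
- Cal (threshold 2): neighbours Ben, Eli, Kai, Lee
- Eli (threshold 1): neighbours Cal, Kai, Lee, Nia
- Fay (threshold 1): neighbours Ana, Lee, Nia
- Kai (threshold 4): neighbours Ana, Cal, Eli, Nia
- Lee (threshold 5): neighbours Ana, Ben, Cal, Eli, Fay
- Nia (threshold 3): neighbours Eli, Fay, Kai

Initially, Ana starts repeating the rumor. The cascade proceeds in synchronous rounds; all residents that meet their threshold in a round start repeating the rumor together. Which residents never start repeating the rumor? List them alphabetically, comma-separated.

Ben, Cal, Eli, Kai, Lee, Nia

Round 1 — Ana starts repeating the rumor (initial).
Round 2 — checking thresholds:
  Fay: 1 of 3 neighbours ≥ 1, starts repeating the rumor.
  Kai: 1 of 4 neighbours < 4, not yet.
  Lee: 1 of 5 neighbours < 5, not yet.
Round 3 — no new spreads; cascade stops.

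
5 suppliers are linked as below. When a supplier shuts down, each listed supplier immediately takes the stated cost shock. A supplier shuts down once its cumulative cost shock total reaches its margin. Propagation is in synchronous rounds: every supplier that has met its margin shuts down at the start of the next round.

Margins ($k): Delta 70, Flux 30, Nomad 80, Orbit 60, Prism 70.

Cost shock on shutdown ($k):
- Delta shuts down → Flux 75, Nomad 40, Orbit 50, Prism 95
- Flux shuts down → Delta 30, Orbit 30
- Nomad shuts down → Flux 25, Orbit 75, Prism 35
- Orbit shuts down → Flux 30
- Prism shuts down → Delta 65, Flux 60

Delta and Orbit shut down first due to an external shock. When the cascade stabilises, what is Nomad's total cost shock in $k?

40

Round 1 — Delta, Orbit shut down (initial).
  Flux: +75+30 → 105 ≥ 30
  Nomad: +40 → 40 < 80
  Prism: +95 → 95 ≥ 70
Round 2 — Flux, Prism shut down.
No further shutdowns.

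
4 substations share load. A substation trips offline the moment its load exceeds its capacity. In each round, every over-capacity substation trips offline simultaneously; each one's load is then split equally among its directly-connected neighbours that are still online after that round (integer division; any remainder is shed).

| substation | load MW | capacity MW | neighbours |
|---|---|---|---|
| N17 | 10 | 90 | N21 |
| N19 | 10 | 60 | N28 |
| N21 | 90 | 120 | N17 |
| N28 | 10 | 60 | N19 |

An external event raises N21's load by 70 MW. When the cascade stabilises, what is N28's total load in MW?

Round 1 — N21 at 160 > 120. N21 trips offline.
  N21 sheds 160 MW to N17: 160 each.
    N17: 10+160 = 170 > 90
Round 2 — N17 trips offline.
  N17 sheds 170 MW: no online neighbours, lost.
No further trips.

10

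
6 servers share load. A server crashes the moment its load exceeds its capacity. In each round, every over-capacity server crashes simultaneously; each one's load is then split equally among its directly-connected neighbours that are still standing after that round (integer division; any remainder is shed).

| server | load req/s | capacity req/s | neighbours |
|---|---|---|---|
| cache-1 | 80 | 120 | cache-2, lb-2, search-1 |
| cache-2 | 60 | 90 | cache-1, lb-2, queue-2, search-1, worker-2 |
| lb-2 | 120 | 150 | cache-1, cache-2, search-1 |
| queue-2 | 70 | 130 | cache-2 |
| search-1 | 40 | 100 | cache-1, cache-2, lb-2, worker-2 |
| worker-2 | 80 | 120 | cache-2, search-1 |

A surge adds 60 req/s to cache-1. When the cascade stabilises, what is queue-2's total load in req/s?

105

Round 1 — cache-1 at 140 > 120. cache-1 crashes.
  cache-1 sheds 140 req/s to cache-2, lb-2, search-1: 46 each (2 lost).
    cache-2: 60+46 = 106 > 90
    lb-2: 120+46 = 166 > 150
    search-1: 40+46 = 86 ≤ 100
Round 2 — cache-2, lb-2 crash.
  cache-2 sheds 106 req/s to queue-2, search-1, worker-2: 35 each (1 lost).
    queue-2: 70+35 = 105 ≤ 130
    search-1: 86+35 = 121 > 100
    worker-2: 80+35 = 115 ≤ 120
  lb-2 sheds 166 req/s to search-1: 166 each.
    search-1: 121+166 = 287 > 100
Round 3 — search-1 crashes.
  search-1 sheds 287 req/s to worker-2: 287 each.
    worker-2: 115+287 = 402 > 120
Round 4 — worker-2 crashes.
  worker-2 sheds 402 req/s: no online neighbours, lost.
No further crashes.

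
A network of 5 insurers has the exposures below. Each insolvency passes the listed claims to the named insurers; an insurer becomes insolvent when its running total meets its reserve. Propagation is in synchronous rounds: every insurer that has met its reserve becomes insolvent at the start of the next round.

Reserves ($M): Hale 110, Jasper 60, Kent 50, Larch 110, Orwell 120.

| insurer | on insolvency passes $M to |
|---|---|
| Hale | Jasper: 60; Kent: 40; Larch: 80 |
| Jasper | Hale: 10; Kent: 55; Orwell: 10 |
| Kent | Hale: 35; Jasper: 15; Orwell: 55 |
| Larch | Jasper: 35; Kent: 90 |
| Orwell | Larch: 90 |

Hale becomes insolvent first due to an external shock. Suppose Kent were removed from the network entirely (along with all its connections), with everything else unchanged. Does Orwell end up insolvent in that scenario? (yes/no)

no

With Kent removed:
Round 1 — Hale becomes insolvent (initial).
  Jasper: +60 → 60 ≥ 60
  Larch: +80 → 80 < 110
Round 2 — Jasper becomes insolvent.
  Orwell: +10 → 10 < 120
No further insolvencies.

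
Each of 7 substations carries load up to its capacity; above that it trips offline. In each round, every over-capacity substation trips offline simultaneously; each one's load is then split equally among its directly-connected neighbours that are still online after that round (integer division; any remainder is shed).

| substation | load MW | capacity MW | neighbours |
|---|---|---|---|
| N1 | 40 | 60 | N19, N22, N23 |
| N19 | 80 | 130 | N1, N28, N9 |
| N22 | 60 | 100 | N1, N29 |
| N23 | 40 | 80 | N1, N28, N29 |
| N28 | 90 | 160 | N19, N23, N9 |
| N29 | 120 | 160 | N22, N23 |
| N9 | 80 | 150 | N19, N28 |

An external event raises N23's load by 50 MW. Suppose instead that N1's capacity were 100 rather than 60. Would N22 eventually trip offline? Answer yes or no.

With N1's capacity at 100:
Round 1 — N23 at 90 > 80. N23 trips offline.
  N23 sheds 90 MW to N1, N28, N29: 30 each.
    N1: 40+30 = 70 ≤ 100
    N28: 90+30 = 120 ≤ 160
    N29: 120+30 = 150 ≤ 160
No further trips.

no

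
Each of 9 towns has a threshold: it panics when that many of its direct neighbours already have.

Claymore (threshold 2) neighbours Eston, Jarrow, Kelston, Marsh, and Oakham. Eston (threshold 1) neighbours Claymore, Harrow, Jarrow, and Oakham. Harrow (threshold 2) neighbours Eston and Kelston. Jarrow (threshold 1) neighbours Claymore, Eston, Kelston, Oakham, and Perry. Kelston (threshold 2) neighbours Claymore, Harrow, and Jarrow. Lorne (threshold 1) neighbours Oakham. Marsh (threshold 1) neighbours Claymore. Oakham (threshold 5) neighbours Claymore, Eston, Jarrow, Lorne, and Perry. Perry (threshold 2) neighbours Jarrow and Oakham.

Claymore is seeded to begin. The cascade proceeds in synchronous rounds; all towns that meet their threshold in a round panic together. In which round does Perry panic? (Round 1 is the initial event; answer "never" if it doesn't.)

Round 1 — Claymore panics (initial).
Round 2 — checking thresholds:
  Eston: 1 of 4 neighbours ≥ 1, panics.
  Jarrow: 1 of 5 neighbours ≥ 1, panics.
  Kelston: 1 of 3 neighbours < 2, holds.
  Marsh: 1 of 1 neighbours ≥ 1, panics.
  Oakham: 1 of 5 neighbours < 5, holds.
Round 3 — checking thresholds:
  Harrow: 1 of 2 neighbours < 2, holds.
  Kelston: 2 of 3 neighbours ≥ 2, panics.
  Oakham: 3 of 5 neighbours < 5, holds.
  Perry: 1 of 2 neighbours < 2, holds.
Round 4 — checking thresholds:
  Harrow: 2 of 2 neighbours ≥ 2, panics.
  Oakham: 3 of 5 neighbours < 5, holds.
  Perry: 1 of 2 neighbours < 2, holds.
Round 5 — no new panics; cascade stops.

never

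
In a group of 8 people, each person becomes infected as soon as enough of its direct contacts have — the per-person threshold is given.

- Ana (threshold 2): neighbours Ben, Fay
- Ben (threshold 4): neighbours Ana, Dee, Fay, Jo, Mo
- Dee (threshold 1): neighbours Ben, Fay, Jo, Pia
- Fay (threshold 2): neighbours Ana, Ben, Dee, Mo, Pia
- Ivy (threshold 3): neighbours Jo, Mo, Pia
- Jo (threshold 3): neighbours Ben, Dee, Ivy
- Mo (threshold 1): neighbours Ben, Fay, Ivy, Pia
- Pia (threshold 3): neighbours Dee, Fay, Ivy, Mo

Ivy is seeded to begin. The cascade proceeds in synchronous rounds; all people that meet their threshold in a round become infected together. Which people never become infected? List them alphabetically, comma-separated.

Round 1 — Ivy becomes infected (initial).
Round 2 — checking thresholds:
  Jo: 1 of 3 neighbours < 3, not yet.
  Mo: 1 of 4 neighbours ≥ 1, becomes infected.
  Pia: 1 of 4 neighbours < 3, not yet.
Round 3 — no new infections; cascade stops.

Ana, Ben, Dee, Fay, Jo, Pia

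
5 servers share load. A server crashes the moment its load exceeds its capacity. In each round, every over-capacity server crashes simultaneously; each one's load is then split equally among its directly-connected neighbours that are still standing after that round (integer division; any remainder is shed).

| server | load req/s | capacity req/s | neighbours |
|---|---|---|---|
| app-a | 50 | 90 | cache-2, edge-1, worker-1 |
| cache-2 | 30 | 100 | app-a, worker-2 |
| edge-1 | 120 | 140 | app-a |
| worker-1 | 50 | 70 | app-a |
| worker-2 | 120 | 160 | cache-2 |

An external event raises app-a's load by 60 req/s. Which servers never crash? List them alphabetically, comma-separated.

Round 1 — app-a at 110 > 90. app-a crashes.
  app-a sheds 110 req/s to cache-2, edge-1, worker-1: 36 each (2 lost).
    cache-2: 30+36 = 66 ≤ 100
    edge-1: 120+36 = 156 > 140
    worker-1: 50+36 = 86 > 70
Round 2 — edge-1, worker-1 crash.
  edge-1 sheds 156 req/s: no online neighbours, lost.
  worker-1 sheds 86 req/s: no online neighbours, lost.
No further crashes.

cache-2, worker-2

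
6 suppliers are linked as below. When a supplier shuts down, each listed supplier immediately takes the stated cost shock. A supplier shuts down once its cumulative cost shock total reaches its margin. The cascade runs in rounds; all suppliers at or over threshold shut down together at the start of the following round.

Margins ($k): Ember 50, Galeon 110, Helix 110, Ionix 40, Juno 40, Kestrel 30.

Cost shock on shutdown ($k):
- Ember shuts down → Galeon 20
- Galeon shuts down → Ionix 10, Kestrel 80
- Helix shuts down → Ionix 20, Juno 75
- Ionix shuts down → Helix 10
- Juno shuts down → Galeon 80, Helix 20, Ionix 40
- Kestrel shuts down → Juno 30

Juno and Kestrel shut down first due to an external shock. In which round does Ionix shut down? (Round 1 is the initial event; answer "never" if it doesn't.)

Round 1 — Juno, Kestrel shut down (initial).
  Galeon: +80 → 80 < 110
  Helix: +20 → 20 < 110
  Ionix: +40 → 40 ≥ 40
Round 2 — Ionix shuts down.
  Helix: +10 → 30 < 110
No further shutdowns.

2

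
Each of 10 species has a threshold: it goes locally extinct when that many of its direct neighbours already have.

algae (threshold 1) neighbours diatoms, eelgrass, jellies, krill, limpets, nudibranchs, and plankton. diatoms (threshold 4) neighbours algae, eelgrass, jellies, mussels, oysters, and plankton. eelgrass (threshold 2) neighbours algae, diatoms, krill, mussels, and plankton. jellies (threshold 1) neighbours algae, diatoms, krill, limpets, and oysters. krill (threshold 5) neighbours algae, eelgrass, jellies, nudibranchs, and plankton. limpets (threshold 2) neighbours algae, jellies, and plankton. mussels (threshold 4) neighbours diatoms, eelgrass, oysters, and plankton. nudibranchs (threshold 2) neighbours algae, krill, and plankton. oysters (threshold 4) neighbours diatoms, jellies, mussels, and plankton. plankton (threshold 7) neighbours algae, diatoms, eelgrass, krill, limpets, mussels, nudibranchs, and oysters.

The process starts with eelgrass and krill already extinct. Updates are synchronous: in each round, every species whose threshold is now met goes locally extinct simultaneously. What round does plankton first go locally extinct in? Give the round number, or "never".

Round 1 — eelgrass, krill go locally extinct (initial).
Round 2 — checking thresholds:
  algae: 2 of 7 neighbours ≥ 1, goes locally extinct.
  diatoms: 1 of 6 neighbours < 4, below threshold.
  jellies: 1 of 5 neighbours ≥ 1, goes locally extinct.
  mussels: 1 of 4 neighbours < 4, below threshold.
  nudibranchs: 1 of 3 neighbours < 2, below threshold.
  plankton: 2 of 8 neighbours < 7, below threshold.
Round 3 — checking thresholds:
  diatoms: 3 of 6 neighbours < 4, below threshold.
  limpets: 2 of 3 neighbours ≥ 2, goes locally extinct.
  mussels: 1 of 4 neighbours < 4, below threshold.
  nudibranchs: 2 of 3 neighbours ≥ 2, goes locally extinct.
  oysters: 1 of 4 neighbours < 4, below threshold.
  plankton: 3 of 8 neighbours < 7, below threshold.
Round 4 — no new extinctions; cascade stops.

never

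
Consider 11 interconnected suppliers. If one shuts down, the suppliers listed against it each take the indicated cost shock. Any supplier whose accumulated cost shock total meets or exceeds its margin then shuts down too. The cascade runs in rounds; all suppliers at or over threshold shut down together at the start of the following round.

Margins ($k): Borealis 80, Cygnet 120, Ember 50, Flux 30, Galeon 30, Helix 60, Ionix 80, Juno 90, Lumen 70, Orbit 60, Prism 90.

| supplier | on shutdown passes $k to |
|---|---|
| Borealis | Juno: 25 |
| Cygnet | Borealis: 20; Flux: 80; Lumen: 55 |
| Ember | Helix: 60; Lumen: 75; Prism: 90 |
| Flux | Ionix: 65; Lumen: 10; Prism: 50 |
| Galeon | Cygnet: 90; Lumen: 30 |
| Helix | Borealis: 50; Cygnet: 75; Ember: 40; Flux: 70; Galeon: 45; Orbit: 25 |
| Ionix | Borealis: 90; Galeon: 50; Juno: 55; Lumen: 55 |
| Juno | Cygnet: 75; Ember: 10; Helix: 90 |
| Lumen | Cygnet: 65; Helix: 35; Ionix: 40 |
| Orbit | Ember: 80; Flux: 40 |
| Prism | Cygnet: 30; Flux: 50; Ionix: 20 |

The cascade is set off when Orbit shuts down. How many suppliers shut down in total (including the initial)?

10

Round 1 — Orbit shuts down (initial).
  Ember: +80 → 80 ≥ 50
  Flux: +40 → 40 ≥ 30
Round 2 — Ember, Flux shut down.
  Helix: +60 → 60 ≥ 60
  Ionix: +65 → 65 < 80
  Lumen: +75+10 → 85 ≥ 70
  Prism: +90+50 → 140 ≥ 90
Round 3 — Helix, Lumen, Prism shut down.
  Borealis: +50 → 50 < 80
  Cygnet: +75+65+30 → 170 ≥ 120
  Galeon: +45 → 45 ≥ 30
  Ionix: +40+20 → 125 ≥ 80
Round 4 — Cygnet, Galeon, Ionix shut down.
  Borealis: +20+90 → 160 ≥ 80
  Juno: +55 → 55 < 90
Round 5 — Borealis shuts down.
  Juno: +25 → 80 < 90
No further shutdowns.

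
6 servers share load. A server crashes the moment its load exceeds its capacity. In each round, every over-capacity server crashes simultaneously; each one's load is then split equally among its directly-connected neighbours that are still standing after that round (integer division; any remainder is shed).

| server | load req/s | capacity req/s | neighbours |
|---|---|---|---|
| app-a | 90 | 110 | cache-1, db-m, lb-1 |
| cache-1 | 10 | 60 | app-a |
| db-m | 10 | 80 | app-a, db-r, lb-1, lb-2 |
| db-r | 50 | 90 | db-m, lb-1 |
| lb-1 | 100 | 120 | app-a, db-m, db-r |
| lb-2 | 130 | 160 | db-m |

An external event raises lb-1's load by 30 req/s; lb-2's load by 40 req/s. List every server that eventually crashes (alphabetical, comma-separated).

app-a, cache-1, db-m, db-r, lb-1, lb-2

Round 1 — lb-1 at 130 > 120; lb-2 at 170 > 160. lb-1, lb-2 crash.
  lb-1 sheds 130 req/s to app-a, db-m, db-r: 43 each (1 lost).
    app-a: 90+43 = 133 > 110
    db-m: 10+43 = 53 ≤ 80
    db-r: 50+43 = 93 > 90
  lb-2 sheds 170 req/s to db-m: 170 each.
    db-m: 53+170 = 223 > 80
Round 2 — app-a, db-m, db-r crash.
  app-a sheds 133 req/s to cache-1: 133 each.
    cache-1: 10+133 = 143 > 60
  db-m sheds 223 req/s: no online neighbours, lost.
  db-r sheds 93 req/s: no online neighbours, lost.
Round 3 — cache-1 crashes.
  cache-1 sheds 143 req/s: no online neighbours, lost.
No further crashes.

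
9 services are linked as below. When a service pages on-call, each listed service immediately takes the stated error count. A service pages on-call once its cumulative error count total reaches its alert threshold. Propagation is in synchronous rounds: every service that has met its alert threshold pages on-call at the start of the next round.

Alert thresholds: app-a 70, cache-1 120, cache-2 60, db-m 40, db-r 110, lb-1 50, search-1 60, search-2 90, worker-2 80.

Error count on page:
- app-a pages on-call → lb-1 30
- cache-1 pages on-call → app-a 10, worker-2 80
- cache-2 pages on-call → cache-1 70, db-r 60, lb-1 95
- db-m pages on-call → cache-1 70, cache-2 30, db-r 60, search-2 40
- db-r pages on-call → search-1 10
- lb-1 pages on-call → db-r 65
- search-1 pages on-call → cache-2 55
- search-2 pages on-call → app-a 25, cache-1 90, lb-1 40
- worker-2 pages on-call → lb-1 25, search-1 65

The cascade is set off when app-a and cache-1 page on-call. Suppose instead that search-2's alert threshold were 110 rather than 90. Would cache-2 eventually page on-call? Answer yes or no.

With search-2's alert threshold at 110:
Round 1 — app-a, cache-1 page on-call (initial).
  lb-1: +30 → 30 < 50
  worker-2: +80 → 80 ≥ 80
Round 2 — worker-2 pages on-call.
  lb-1: +25 → 55 ≥ 50
  search-1: +65 → 65 ≥ 60
Round 3 — lb-1, search-1 page on-call.
  cache-2: +55 → 55 < 60
  db-r: +65 → 65 < 110
No further pages.

no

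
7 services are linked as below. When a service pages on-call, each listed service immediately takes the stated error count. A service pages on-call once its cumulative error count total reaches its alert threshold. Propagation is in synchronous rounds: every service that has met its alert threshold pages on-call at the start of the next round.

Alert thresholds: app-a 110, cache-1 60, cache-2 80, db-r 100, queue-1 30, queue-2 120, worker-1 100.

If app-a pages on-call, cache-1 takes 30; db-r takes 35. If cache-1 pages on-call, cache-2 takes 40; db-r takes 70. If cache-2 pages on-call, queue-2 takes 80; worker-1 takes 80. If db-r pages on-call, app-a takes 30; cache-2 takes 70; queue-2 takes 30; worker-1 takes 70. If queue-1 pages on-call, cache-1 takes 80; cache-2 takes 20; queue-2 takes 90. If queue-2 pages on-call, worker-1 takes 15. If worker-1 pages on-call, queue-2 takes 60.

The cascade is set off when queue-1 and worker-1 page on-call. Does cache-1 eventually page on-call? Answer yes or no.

Round 1 — queue-1, worker-1 page on-call (initial).
  cache-1: +80 → 80 ≥ 60
  cache-2: +20 → 20 < 80
  queue-2: +90+60 → 150 ≥ 120
Round 2 — cache-1, queue-2 page on-call.
  cache-2: +40 → 60 < 80
  db-r: +70 → 70 < 100
No further pages.

yes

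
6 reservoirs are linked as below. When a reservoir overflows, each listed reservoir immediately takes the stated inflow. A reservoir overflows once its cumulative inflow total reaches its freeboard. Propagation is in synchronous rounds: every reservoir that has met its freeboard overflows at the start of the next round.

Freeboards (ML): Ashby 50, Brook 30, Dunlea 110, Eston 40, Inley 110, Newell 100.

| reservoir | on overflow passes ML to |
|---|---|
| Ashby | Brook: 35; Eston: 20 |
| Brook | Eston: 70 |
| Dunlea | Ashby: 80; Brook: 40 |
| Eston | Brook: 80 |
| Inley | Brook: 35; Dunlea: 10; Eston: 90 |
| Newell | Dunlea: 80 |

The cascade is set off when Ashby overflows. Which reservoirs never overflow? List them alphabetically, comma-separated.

Round 1 — Ashby overflows (initial).
  Brook: +35 → 35 ≥ 30
  Eston: +20 → 20 < 40
Round 2 — Brook overflows.
  Eston: +70 → 90 ≥ 40
Round 3 — Eston overflows.
No further overflows.

Dunlea, Inley, Newell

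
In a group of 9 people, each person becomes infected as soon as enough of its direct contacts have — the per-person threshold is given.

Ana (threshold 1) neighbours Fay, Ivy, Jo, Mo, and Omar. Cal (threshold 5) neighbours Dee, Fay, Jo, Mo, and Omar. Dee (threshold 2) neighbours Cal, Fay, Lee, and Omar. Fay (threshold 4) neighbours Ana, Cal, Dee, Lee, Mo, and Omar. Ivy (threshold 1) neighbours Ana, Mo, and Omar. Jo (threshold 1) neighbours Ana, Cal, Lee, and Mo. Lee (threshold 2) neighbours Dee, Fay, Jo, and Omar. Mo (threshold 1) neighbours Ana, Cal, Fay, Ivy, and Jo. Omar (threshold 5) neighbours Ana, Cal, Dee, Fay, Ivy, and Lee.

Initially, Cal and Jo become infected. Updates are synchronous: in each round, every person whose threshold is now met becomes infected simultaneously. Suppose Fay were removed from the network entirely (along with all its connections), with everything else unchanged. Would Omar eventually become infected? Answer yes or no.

With Fay removed:
Round 1 — Cal, Jo become infected (initial).
Round 2 — checking thresholds:
  Ana: 1 of 4 neighbours ≥ 1, becomes infected.
  Dee: 1 of 3 neighbours < 2, not yet.
  Lee: 1 of 3 neighbours < 2, not yet.
  Mo: 2 of 4 neighbours ≥ 1, becomes infected.
  Omar: 1 of 5 neighbours < 5, not yet.
Round 3 — checking thresholds:
  Dee: 1 of 3 neighbours < 2, not yet.
  Ivy: 2 of 3 neighbours ≥ 1, becomes infected.
  Lee: 1 of 3 neighbours < 2, not yet.
  Omar: 2 of 5 neighbours < 5, not yet.
Round 4 — no new infections; cascade stops.

no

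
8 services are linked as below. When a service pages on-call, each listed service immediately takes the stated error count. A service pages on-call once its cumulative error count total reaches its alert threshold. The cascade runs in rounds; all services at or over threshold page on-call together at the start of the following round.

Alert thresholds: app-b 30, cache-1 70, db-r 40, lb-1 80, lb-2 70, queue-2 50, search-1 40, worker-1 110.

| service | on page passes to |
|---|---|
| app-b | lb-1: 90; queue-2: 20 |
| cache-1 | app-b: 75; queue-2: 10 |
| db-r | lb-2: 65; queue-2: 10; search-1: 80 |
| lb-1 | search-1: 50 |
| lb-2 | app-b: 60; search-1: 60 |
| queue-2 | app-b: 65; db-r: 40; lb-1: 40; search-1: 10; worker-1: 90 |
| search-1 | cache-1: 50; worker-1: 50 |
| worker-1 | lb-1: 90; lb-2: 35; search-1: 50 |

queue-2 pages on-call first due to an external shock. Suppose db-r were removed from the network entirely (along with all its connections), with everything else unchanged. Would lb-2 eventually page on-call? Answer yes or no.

With db-r removed:
Round 1 — queue-2 pages on-call (initial).
  app-b: +65 → 65 ≥ 30
  lb-1: +40 → 40 < 80
  search-1: +10 → 10 < 40
  worker-1: +90 → 90 < 110
Round 2 — app-b pages on-call.
  lb-1: +90 → 130 ≥ 80
Round 3 — lb-1 pages on-call.
  search-1: +50 → 60 ≥ 40
Round 4 — search-1 pages on-call.
  cache-1: +50 → 50 < 70
  worker-1: +50 → 140 ≥ 110
Round 5 — worker-1 pages on-call.
  lb-2: +35 → 35 < 70
No further pages.

no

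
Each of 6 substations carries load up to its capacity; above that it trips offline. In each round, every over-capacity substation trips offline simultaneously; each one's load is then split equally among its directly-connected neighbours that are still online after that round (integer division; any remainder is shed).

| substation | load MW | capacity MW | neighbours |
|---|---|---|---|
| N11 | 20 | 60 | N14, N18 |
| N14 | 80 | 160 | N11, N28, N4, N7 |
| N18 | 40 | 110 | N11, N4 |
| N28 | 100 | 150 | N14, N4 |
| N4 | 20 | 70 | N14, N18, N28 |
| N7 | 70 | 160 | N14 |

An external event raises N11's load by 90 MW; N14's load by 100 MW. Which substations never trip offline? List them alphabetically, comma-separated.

Round 1 — N11 at 110 > 60; N14 at 180 > 160. N11, N14 trip offline.
  N11 sheds 110 MW to N18: 110 each.
    N18: 40+110 = 150 > 110
  N14 sheds 180 MW to N28, N4, N7: 60 each.
    N28: 100+60 = 160 > 150
    N4: 20+60 = 80 > 70
    N7: 70+60 = 130 ≤ 160
Round 2 — N18, N28, N4 trip offline.
  N18 sheds 150 MW: no online neighbours, lost.
  N28 sheds 160 MW: no online neighbours, lost.
  N4 sheds 80 MW: no online neighbours, lost.
No further trips.

N7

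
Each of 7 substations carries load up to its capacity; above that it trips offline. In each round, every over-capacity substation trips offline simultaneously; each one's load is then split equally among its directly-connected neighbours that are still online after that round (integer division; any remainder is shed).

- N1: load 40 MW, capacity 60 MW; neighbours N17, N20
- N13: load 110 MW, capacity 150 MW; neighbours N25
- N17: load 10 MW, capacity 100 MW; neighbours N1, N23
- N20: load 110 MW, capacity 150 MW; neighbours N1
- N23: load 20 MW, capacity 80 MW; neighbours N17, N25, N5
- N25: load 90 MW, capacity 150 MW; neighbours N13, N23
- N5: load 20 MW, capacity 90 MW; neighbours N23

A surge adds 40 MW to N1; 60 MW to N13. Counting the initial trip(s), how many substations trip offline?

Round 1 — N1 at 80 > 60; N13 at 170 > 150. N1, N13 trip offline.
  N1 sheds 80 MW to N17, N20: 40 each.
    N17: 10+40 = 50 ≤ 100
    N20: 110+40 = 150 ≤ 150
  N13 sheds 170 MW to N25: 170 each.
    N25: 90+170 = 260 > 150
Round 2 — N25 trips offline.
  N25 sheds 260 MW to N23: 260 each.
    N23: 20+260 = 280 > 80
Round 3 — N23 trips offline.
  N23 sheds 280 MW to N17, N5: 140 each.
    N17: 50+140 = 190 > 100
    N5: 20+140 = 160 > 90
Round 4 — N17, N5 trip offline.
  N17 sheds 190 MW: no online neighbours, lost.
  N5 sheds 160 MW: no online neighbours, lost.
No further trips.

6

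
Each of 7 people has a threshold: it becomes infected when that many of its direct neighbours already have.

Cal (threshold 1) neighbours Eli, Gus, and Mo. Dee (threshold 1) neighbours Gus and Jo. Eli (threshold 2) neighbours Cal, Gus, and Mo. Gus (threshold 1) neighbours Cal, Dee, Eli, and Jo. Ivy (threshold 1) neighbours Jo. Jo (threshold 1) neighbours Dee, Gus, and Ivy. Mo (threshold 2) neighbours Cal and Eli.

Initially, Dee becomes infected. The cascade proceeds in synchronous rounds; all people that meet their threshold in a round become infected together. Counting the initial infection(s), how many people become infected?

Round 1 — Dee becomes infected (initial).
Round 2 — checking thresholds:
  Gus: 1 of 4 neighbours ≥ 1, becomes infected.
  Jo: 1 of 3 neighbours ≥ 1, becomes infected.
Round 3 — checking thresholds:
  Cal: 1 of 3 neighbours ≥ 1, becomes infected.
  Eli: 1 of 3 neighbours < 2, below threshold.
  Ivy: 1 of 1 neighbours ≥ 1, becomes infected.
Round 4 — checking thresholds:
  Eli: 2 of 3 neighbours ≥ 2, becomes infected.
  Mo: 1 of 2 neighbours < 2, below threshold.
Round 5 — checking thresholds:
  Mo: 2 of 2 neighbours ≥ 2, becomes infected.
Round 6 — no new infections; cascade stops.

7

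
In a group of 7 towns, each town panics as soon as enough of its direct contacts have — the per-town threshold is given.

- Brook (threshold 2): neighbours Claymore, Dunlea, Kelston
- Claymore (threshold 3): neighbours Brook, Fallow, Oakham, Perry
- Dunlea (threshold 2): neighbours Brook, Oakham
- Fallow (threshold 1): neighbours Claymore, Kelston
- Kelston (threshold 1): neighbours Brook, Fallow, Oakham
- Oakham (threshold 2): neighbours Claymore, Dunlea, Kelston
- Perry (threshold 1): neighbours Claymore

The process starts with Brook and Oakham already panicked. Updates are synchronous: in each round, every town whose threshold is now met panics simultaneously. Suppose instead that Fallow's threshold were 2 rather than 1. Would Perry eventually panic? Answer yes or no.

With Fallow's threshold at 2:
Round 1 — Brook, Oakham panic (initial).
Round 2 — checking thresholds:
  Claymore: 2 of 4 neighbours < 3, below threshold.
  Dunlea: 2 of 2 neighbours ≥ 2, panics.
  Kelston: 2 of 3 neighbours ≥ 1, panics.
Round 3 — no new panics; cascade stops.

no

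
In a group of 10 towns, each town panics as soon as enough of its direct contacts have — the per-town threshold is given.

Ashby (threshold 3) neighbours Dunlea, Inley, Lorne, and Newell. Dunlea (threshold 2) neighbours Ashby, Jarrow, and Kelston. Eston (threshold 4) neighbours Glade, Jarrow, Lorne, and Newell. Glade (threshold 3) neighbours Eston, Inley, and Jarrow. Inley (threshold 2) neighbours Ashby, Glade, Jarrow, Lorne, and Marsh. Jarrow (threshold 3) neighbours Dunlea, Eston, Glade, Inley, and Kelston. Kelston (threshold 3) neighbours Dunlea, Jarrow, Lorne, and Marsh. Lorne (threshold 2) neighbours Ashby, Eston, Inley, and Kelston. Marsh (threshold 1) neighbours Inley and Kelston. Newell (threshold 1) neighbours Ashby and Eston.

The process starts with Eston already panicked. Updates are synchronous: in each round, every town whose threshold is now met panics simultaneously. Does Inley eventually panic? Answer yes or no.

no

Round 1 — Eston panics (initial).
Round 2 — checking thresholds:
  Glade: 1 of 3 neighbours < 3, below threshold.
  Jarrow: 1 of 5 neighbours < 3, below threshold.
  Lorne: 1 of 4 neighbours < 2, below threshold.
  Newell: 1 of 2 neighbours ≥ 1, panics.
Round 3 — no new panics; cascade stops.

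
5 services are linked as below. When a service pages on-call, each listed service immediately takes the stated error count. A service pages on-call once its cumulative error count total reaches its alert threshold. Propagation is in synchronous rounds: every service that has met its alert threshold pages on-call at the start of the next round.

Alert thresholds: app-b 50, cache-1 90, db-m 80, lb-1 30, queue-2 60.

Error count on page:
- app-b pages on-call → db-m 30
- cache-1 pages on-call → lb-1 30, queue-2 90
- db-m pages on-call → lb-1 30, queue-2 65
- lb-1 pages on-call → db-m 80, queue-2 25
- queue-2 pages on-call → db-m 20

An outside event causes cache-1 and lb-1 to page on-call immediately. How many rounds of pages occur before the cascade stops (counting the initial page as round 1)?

2

Round 1 — cache-1, lb-1 page on-call (initial).
  db-m: +80 → 80 ≥ 80
  queue-2: +90+25 → 115 ≥ 60
Round 2 — db-m, queue-2 page on-call.
No further pages.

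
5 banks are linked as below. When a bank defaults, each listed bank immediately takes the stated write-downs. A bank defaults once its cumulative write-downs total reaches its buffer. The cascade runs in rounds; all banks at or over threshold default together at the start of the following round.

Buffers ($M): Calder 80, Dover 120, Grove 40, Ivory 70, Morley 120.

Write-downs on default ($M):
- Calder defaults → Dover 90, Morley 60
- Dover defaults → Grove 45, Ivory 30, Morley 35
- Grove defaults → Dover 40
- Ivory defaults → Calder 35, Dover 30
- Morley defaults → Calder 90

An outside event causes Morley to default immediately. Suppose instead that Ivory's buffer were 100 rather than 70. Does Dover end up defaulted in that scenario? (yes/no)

no

With Ivory's buffer at 100:
Round 1 — Morley defaults (initial).
  Calder: +90 → 90 ≥ 80
Round 2 — Calder defaults.
  Dover: +90 → 90 < 120
No further defaults.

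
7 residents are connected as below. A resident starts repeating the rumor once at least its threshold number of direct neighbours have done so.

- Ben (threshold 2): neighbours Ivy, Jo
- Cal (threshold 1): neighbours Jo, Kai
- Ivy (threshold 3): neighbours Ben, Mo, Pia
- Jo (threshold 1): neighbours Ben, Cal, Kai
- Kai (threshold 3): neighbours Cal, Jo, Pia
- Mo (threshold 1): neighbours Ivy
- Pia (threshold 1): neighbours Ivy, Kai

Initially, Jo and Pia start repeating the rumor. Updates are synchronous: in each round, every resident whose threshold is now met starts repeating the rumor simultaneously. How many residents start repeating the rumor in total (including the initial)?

Round 1 — Jo, Pia start repeating the rumor (initial).
Round 2 — checking thresholds:
  Ben: 1 of 2 neighbours < 2, holds.
  Cal: 1 of 2 neighbours ≥ 1, starts repeating the rumor.
  Ivy: 1 of 3 neighbours < 3, holds.
  Kai: 2 of 3 neighbours < 3, holds.
Round 3 — checking thresholds:
  Ben: 1 of 2 neighbours < 2, holds.
  Ivy: 1 of 3 neighbours < 3, holds.
  Kai: 3 of 3 neighbours ≥ 3, starts repeating the rumor.
Round 4 — no new spreads; cascade stops.

4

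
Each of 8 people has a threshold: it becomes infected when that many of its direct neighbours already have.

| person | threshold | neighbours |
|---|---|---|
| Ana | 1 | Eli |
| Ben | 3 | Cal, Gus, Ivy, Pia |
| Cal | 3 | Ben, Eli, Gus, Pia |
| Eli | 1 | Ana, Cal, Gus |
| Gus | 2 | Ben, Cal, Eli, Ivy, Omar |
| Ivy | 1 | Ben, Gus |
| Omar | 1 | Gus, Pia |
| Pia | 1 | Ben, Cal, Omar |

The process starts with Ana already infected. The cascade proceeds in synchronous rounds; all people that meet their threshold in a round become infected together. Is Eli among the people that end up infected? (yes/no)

yes

Round 1 — Ana becomes infected (initial).
Round 2 — checking thresholds:
  Eli: 1 of 3 neighbours ≥ 1, becomes infected.
Round 3 — no new infections; cascade stops.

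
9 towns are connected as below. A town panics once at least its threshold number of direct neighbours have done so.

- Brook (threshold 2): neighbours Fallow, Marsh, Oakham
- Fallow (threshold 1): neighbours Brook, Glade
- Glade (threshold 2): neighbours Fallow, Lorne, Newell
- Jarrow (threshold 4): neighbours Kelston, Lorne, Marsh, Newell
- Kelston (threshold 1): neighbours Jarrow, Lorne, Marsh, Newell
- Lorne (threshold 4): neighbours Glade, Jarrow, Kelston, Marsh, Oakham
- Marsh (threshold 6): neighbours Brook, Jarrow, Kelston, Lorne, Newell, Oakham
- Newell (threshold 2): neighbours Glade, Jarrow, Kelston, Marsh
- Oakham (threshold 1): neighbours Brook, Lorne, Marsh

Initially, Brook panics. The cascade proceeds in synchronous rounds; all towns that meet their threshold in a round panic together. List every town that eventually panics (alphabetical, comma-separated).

Brook, Fallow, Oakham

Round 1 — Brook panics (initial).
Round 2 — checking thresholds:
  Fallow: 1 of 2 neighbours ≥ 1, panics.
  Marsh: 1 of 6 neighbours < 6, holds.
  Oakham: 1 of 3 neighbours ≥ 1, panics.
Round 3 — no new panics; cascade stops.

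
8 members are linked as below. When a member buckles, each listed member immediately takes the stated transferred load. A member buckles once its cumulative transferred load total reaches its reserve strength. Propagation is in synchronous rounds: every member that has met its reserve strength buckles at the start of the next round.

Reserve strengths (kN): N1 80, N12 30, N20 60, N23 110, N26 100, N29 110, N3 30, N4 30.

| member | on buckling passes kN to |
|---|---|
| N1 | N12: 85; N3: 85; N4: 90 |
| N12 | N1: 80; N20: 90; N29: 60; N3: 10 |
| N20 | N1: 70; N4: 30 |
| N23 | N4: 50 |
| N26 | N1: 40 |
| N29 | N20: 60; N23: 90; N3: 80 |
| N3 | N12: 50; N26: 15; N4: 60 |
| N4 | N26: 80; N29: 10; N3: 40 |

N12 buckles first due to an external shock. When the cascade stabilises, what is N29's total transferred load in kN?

Round 1 — N12 buckles (initial).
  N1: +80 → 80 ≥ 80
  N20: +90 → 90 ≥ 60
  N29: +60 → 60 < 110
  N3: +10 → 10 < 30
Round 2 — N1, N20 buckle.
  N3: +85 → 95 ≥ 30
  N4: +90+30 → 120 ≥ 30
Round 3 — N3, N4 buckle.
  N26: +15+80 → 95 < 100
  N29: +10 → 70 < 110
No further bucklings.

70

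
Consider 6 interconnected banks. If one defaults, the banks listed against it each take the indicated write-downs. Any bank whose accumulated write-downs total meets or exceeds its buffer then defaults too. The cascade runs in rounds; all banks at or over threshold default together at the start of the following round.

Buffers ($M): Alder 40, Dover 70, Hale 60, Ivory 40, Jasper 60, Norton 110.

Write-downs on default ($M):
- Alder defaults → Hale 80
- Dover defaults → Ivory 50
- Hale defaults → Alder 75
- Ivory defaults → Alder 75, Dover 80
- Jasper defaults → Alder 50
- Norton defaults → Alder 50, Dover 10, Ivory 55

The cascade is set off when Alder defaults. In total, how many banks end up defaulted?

Round 1 — Alder defaults (initial).
  Hale: +80 → 80 ≥ 60
Round 2 — Hale defaults.
No further defaults.

2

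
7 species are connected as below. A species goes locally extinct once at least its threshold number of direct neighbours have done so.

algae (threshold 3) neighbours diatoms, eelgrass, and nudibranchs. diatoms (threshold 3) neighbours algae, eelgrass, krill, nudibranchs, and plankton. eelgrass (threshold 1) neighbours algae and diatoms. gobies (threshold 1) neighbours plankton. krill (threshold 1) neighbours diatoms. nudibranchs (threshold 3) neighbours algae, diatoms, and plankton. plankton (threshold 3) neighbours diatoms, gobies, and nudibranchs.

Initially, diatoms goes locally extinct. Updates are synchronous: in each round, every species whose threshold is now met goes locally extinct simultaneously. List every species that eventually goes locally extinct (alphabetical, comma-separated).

Round 1 — diatoms goes locally extinct (initial).
Round 2 — checking thresholds:
  algae: 1 of 3 neighbours < 3, not yet.
  eelgrass: 1 of 2 neighbours ≥ 1, goes locally extinct.
  krill: 1 of 1 neighbours ≥ 1, goes locally extinct.
  nudibranchs: 1 of 3 neighbours < 3, not yet.
  plankton: 1 of 3 neighbours < 3, not yet.
Round 3 — no new extinctions; cascade stops.

diatoms, eelgrass, krill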